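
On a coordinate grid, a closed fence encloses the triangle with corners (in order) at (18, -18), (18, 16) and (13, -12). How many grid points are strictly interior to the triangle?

Using the shoelace formula, 2A = |(18·16 − 18·(-18)) + (18·(-12) − 13·16) + (13·(-18) − 18·(-12))| = 170, so the area is 85.
Along each edge there are gcd(|Δx|,|Δy|)+1 lattice points, so counting each shared vertex once the boundary has gcd(0,34) + gcd(5,28) + gcd(5,6) = 34+1+1 = 36.
Pick's theorem gives I = A − B/2 + 1 = 85 − 36/2 + 1 = 68.

68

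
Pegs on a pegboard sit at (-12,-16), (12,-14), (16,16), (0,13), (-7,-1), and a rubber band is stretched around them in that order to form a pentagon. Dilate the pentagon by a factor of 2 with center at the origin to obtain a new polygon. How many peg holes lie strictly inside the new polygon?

2334

Using the shoelace formula, 2A = |[(-12)·(-14) − 12·(-16)] + [12·16 − 16·(-14)] + [16·13 − 0·16] + [0·(-1) − (-7)·13] + [(-7)·(-16) − (-12)·(-1)]| = 1175, so the area is 587.5.
Along each edge there are gcd(|Δx|,|Δy|)+1 lattice points, so counting each shared vertex once the boundary has gcd(24,2) + gcd(4,30) + gcd(16,3) + gcd(7,14) + gcd(5,15) = 2+2+1+7+5 = 17.
Scaling by 2 multiplies the area by 2² = 4 (so the new area is 2350) and multiplies the boundary lattice-point count by 2, giving 34.
By Pick's theorem, the interior count of the dilated polygon is 2350 − 34/2 + 1 = 2334.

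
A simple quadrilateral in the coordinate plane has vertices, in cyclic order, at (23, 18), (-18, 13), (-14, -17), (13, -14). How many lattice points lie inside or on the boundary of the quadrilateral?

Using the shoelace formula, 2A = |[23·13 − (-18)·18] + [(-18)·(-17) − (-14)·13] + [(-14)·(-14) − 13·(-17)] + [13·18 − 23·(-14)]| = 2084, so the area is 1042.
Summing gcd(|Δx|,|Δy|) over the edges gives the boundary count: gcd(41,5) + gcd(4,30) + gcd(27,3) + gcd(10,32) = 1+2+3+2 = 8.
Pick's theorem gives I = A − B/2 + 1 = 1042 − 8/2 + 1 = 1039, so the closed region contains I + B = 1039 + 8 = 1047 lattice points.

1047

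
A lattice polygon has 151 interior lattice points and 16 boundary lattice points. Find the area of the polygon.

158

By Pick's theorem, A = I + B/2 − 1 = 151 + 16/2 − 1 = 158.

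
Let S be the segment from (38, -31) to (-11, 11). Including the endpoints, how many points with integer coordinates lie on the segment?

The number of lattice points on a segment between lattice points is gcd(|Δx|,|Δy|) + 1 = gcd(49,42) + 1 = 7 + 1 = 8.

8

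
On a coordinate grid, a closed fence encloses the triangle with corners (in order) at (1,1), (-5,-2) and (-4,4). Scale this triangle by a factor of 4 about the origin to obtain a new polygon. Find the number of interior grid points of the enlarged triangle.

255

Using the shoelace formula, 2A = |[1·(-2) − (-5)·1] + [(-5)·4 − (-4)·(-2)] + [(-4)·1 − 1·4]| = 33, so the area is 33/2.
The number of boundary lattice points is Σ gcd(|Δx|,|Δy|) = gcd(6,3) + gcd(1,6) + gcd(5,3) = 3+1+1 = 5.
Scaling by 4 multiplies the area by 4² = 16 (so the new area is 264) and multiplies the boundary lattice-point count by 4, giving 20.
By Pick's theorem, the interior count of the dilated polygon is 264 − 20/2 + 1 = 255.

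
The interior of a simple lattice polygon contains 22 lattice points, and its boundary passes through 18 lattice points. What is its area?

By Pick's theorem, A = I + B/2 − 1 = 22 + 18/2 − 1 = 30.

30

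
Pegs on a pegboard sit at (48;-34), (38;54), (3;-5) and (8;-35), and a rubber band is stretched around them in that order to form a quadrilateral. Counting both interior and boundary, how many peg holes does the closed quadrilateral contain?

2443

Using the shoelace formula, 2A = |[48·54 − 38·(-34)] + [38·(-5) − 3·54] + [3·(-35) − 8·(-5)] + [8·(-34) − 48·(-35)]| = 4875, so the area is 4875/2.
Summing gcd(|Δx|,|Δy|) over the edges gives the boundary count: gcd(10,88) + gcd(35,59) + gcd(5,30) + gcd(40,1) = 2+1+5+1 = 9.
Pick's theorem gives I = A − B/2 + 1 = 4875/2 − 9/2 + 1 = 2434, so the closed region contains I + B = 2434 + 9 = 2443 lattice points.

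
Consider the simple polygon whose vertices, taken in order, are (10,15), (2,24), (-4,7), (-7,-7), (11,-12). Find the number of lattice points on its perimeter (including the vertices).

The number of boundary lattice points is Σ gcd(|Δx|,|Δy|) = gcd(8,9) + gcd(6,17) + gcd(3,14) + gcd(18,5) + gcd(1,27) = 1+1+1+1+1 = 5.

5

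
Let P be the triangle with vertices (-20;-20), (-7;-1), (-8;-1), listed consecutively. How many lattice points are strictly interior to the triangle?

9

By the shoelace formula, twice the signed area is |[(-20)·(-1) − (-7)·(-20)] + [(-7)·(-1) − (-8)·(-1)] + [(-8)·(-20) − (-20)·(-1)]| = 19, so the area is 9.5.
Along each edge there are gcd(|Δx|,|Δy|)+1 lattice points, so counting each shared vertex once the boundary has gcd(13,19) + gcd(1,0) + gcd(12,19) = 1+1+1 = 3.
Pick's theorem gives I = A − B/2 + 1 = 9.5 − 3/2 + 1 = 9.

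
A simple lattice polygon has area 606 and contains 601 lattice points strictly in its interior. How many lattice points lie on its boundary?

12

Pick's theorem gives A = I + B/2 − 1, so B = 2(A − I + 1) = 2(606 − 601 + 1) = 12.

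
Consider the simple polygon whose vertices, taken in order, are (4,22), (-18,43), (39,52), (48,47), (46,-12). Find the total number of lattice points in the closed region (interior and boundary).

2198

Using the shoelace formula, 2A = |[4·43 − (-18)·22] + [(-18)·52 − 39·43] + [39·47 − 48·52] + [48·(-12) − 46·47] + [46·22 − 4·(-12)]| = 4386, so the area is 2193.
Along each edge there are gcd(|Δx|,|Δy|)+1 lattice points, so counting each shared vertex once the boundary has gcd(22,21) + gcd(57,9) + gcd(9,5) + gcd(2,59) + gcd(42,34) = 1+3+1+1+2 = 8.
Pick's theorem gives I = A − B/2 + 1 = 2193 − 8/2 + 1 = 2190, so the closed region contains I + B = 2190 + 8 = 2198 lattice points.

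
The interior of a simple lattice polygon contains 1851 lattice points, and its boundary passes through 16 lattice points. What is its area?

1858

Pick's theorem states A = I + B/2 − 1, so A = 1851 + 16/2 − 1 = 1858.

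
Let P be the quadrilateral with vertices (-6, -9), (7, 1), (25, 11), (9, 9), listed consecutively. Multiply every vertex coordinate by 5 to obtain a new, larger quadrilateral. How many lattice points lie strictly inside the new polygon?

2581

By the shoelace formula, twice the signed area is |((-6)·1 − 7·(-9)) + (7·11 − 25·1) + (25·9 − 9·11) + (9·(-9) − (-6)·9)| = 208, so the area is 104.
Along each edge there are gcd(|Δx|,|Δy|)+1 lattice points, so counting each shared vertex once the boundary has gcd(13,10) + gcd(18,10) + gcd(16,2) + gcd(15,18) = 1+2+2+3 = 8.
Scaling by 5 multiplies the area by 5² = 25 (so the new area is 2600) and multiplies the boundary lattice-point count by 5, giving 40.
By Pick's theorem, the interior count of the dilated polygon is 2600 − 40/2 + 1 = 2581.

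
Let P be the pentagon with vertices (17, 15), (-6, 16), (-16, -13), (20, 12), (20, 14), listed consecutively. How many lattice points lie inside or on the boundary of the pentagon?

437

The shoelace formula gives twice the area as |[17·16 − (-6)·15] + [(-6)·(-13) − (-16)·16] + [(-16)·12 − 20·(-13)] + [20·14 − 20·12] + [20·15 − 17·14]| = 866, so the area is 433.
The number of boundary lattice points is Σ gcd(|Δx|,|Δy|) = gcd(23,1) + gcd(10,29) + gcd(36,25) + gcd(0,2) + gcd(3,1) = 1+1+1+2+1 = 6.
Pick's theorem gives I = A − B/2 + 1 = 433 − 6/2 + 1 = 431, so the closed region contains I + B = 431 + 6 = 437 lattice points.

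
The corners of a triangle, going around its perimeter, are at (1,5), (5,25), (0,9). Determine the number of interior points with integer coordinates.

The shoelace formula gives twice the area as |[1·25 − 5·5] + [5·9 − 0·25] + [0·5 − 1·9]| = 36, so the area is 18.
Along each edge there are gcd(|Δx|,|Δy|)+1 lattice points, so counting each shared vertex once the boundary has gcd(4,20) + gcd(5,16) + gcd(1,4) = 4+1+1 = 6.
By Pick's theorem A = I + B/2 − 1, so I = 18 − 6/2 + 1 = 16.

16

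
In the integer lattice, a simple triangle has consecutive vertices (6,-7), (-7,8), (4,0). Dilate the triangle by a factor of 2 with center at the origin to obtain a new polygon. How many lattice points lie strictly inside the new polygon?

120

By the shoelace formula, twice the signed area is |[6·8 − (-7)·(-7)] + [(-7)·0 − 4·8] + [4·(-7) − 6·0]| = 61, so the area is 61/2.
Summing gcd(|Δx|,|Δy|) over the edges gives the boundary count: gcd(13,15) + gcd(11,8) + gcd(2,7) = 1+1+1 = 3.
Scaling by 2 multiplies the area by 2² = 4 (so the new area is 122) and multiplies the boundary lattice-point count by 2, giving 6.
By Pick's theorem, the interior count of the dilated polygon is 122 − 6/2 + 1 = 120.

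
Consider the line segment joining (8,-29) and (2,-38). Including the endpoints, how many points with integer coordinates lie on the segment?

4

The number of lattice points on a segment between lattice points is gcd(|Δx|,|Δy|) + 1 = gcd(6,9) + 1 = 3 + 1 = 4.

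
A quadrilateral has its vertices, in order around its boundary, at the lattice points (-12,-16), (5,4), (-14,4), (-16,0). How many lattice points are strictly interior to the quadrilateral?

The shoelace formula gives twice the area as |((-12)·4 − 5·(-16)) + (5·4 − (-14)·4) + ((-14)·0 − (-16)·4) + ((-16)·(-16) − (-12)·0)| = 428, so the area is 214.
The number of boundary lattice points is Σ gcd(|Δx|,|Δy|) = gcd(17,20) + gcd(19,0) + gcd(2,4) + gcd(4,16) = 1+19+2+4 = 26.
By Pick's theorem A = I + B/2 − 1, so I = 214 − 26/2 + 1 = 202.

202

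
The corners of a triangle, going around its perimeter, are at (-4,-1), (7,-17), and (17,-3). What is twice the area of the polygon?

314

Using the shoelace formula, 2A = |[(-4)·(-17) − 7·(-1)] + [7·(-3) − 17·(-17)] + [17·(-1) − (-4)·(-3)]| = 314, so the area is 157.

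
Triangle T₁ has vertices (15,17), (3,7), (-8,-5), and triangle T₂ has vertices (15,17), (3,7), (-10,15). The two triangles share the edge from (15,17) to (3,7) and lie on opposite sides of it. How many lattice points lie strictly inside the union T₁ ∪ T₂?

The union is the simple quadrilateral with vertices (15,17), (-8,-5), (3,7), (-10,15) in order.
The shoelace formula gives twice the area as |(15·(-5) − (-8)·17) + ((-8)·7 − 3·(-5)) + (3·15 − (-10)·7) + ((-10)·17 − 15·15)| = 260, so the area is 130.
Along each edge there are gcd(|Δx|,|Δy|)+1 lattice points, so counting each shared vertex once the boundary has gcd(23,22) + gcd(11,12) + gcd(13,8) + gcd(25,2) = 1+1+1+1 = 4.
By Pick's theorem I = A − B/2 + 1 = 130 − 4/2 + 1 = 129.

129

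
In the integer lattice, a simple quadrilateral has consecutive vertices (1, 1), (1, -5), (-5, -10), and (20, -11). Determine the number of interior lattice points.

The shoelace formula gives twice the area as |(1·(-5) − 1·1) + (1·(-10) − (-5)·(-5)) + ((-5)·(-11) − 20·(-10)) + (20·1 − 1·(-11))| = 245, so the area is 245/2.
Along each edge there are gcd(|Δx|,|Δy|)+1 lattice points, so counting each shared vertex once the boundary has gcd(0,6) + gcd(6,5) + gcd(25,1) + gcd(19,12) = 6+1+1+1 = 9.
By Pick's theorem A = I + B/2 − 1, so I = 245/2 − 9/2 + 1 = 119.

119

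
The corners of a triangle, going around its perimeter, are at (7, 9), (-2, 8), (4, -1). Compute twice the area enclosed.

87

The shoelace formula gives twice the area as |[7·8 − (-2)·9] + [(-2)·(-1) − 4·8] + [4·9 − 7·(-1)]| = 87, so the area is 87/2.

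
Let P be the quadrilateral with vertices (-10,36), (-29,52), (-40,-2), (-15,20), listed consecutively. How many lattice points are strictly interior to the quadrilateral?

By the shoelace formula, twice the signed area is |((-10)·52 − (-29)·36) + ((-29)·(-2) − (-40)·52) + ((-40)·20 − (-15)·(-2)) + ((-15)·36 − (-10)·20)| = 1492, so the area is 746.
Summing gcd(|Δx|,|Δy|) over the edges gives the boundary count: gcd(19,16) + gcd(11,54) + gcd(25,22) + gcd(5,16) = 1+1+1+1 = 4.
Pick's theorem gives I = A − B/2 + 1 = 746 − 4/2 + 1 = 745.

745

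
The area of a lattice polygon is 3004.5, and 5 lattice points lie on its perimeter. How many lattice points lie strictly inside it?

Pick's theorem A = I + B/2 − 1 rearranges to I = A − B/2 + 1 = 3004.5 − 5/2 + 1 = 3003.

3003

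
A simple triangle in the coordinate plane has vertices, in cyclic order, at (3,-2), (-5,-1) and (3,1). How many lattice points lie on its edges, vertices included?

Along each edge there are gcd(|Δx|,|Δy|)+1 lattice points, so counting each shared vertex once the boundary has gcd(8,1) + gcd(8,2) + gcd(0,3) = 1+2+3 = 6.

6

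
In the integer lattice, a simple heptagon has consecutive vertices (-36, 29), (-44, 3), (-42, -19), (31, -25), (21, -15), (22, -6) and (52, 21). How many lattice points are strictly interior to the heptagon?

3523

The shoelace formula gives twice the area as |((-36)·3 − (-44)·29) + ((-44)·(-19) − (-42)·3) + ((-42)·(-25) − 31·(-19)) + (31·(-15) − 21·(-25)) + (21·(-6) − 22·(-15)) + (22·21 − 52·(-6)) + (52·29 − (-36)·21)| = 7071, so the area is 7071/2.
Summing gcd(|Δx|,|Δy|) over the edges gives the boundary count: gcd(8,26) + gcd(2,22) + gcd(73,6) + gcd(10,10) + gcd(1,9) + gcd(30,27) + gcd(88,8) = 2+2+1+10+1+3+8 = 27.
By Pick's theorem A = I + B/2 − 1, so I = 7071/2 − 27/2 + 1 = 3523.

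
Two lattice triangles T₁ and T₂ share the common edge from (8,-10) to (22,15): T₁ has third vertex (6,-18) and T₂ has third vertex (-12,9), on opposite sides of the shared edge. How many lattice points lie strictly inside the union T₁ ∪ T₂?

412

The union is the simple quadrilateral with vertices (8,-10), (6,-18), (22,15), (-12,9) in order.
By the shoelace formula, twice the signed area is |(8·(-18) − 6·(-10)) + (6·15 − 22·(-18)) + (22·9 − (-12)·15) + ((-12)·(-10) − 8·9)| = 828, so the area is 414.
The number of boundary lattice points is Σ gcd(|Δx|,|Δy|) = gcd(2,8) + gcd(16,33) + gcd(34,6) + gcd(20,19) = 2+1+2+1 = 6.
By Pick's theorem I = A − B/2 + 1 = 414 − 6/2 + 1 = 412.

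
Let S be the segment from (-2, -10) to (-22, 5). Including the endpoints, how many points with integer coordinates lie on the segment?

6

The number of lattice points on a segment between lattice points is gcd(|Δx|,|Δy|) + 1 = gcd(20,15) + 1 = 5 + 1 = 6.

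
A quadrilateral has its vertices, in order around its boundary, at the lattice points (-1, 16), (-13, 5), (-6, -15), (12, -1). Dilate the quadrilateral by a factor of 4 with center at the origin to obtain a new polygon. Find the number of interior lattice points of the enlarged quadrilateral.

6431

By the shoelace formula, twice the signed area is |((-1)·5 − (-13)·16) + ((-13)·(-15) − (-6)·5) + ((-6)·(-1) − 12·(-15)) + (12·16 − (-1)·(-1))| = 805, so the area is 402.5.
The number of boundary lattice points is Σ gcd(|Δx|,|Δy|) = gcd(12,11) + gcd(7,20) + gcd(18,14) + gcd(13,17) = 1+1+2+1 = 5.
Scaling by 4 multiplies the area by 4² = 16 (so the new area is 6440) and multiplies the boundary lattice-point count by 4, giving 20.
By Pick's theorem, the interior count of the dilated polygon is 6440 − 20/2 + 1 = 6431.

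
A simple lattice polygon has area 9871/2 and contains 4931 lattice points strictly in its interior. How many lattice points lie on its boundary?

Pick's theorem gives A = I + B/2 − 1, so B = 2(A − I + 1) = 2(9871/2 − 4931 + 1) = 11.

11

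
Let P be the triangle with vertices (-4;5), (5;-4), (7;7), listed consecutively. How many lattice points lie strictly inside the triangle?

The shoelace formula gives twice the area as |[(-4)·(-4) − 5·5] + [5·7 − 7·(-4)] + [7·5 − (-4)·7]| = 117, so the area is 117/2.
Summing gcd(|Δx|,|Δy|) over the edges gives the boundary count: gcd(9,9) + gcd(2,11) + gcd(11,2) = 9+1+1 = 11.
By Pick's theorem A = I + B/2 − 1, so I = 117/2 − 11/2 + 1 = 54.

54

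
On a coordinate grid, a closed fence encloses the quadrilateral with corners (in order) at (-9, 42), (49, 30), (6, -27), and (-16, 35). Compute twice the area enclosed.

By the shoelace formula, twice the signed area is |[(-9)·30 − 49·42] + [49·(-27) − 6·30] + [6·35 − (-16)·(-27)] + [(-16)·42 − (-9)·35]| = 4410, so the area is 2205.

4410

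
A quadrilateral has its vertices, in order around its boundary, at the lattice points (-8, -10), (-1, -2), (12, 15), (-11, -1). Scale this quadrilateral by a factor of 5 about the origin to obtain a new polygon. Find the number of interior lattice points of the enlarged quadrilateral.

Using the shoelace formula, 2A = |[(-8)·(-2) − (-1)·(-10)] + [(-1)·15 − 12·(-2)] + [12·(-1) − (-11)·15] + [(-11)·(-10) − (-8)·(-1)]| = 270, so the area is 135.
Summing gcd(|Δx|,|Δy|) over the edges gives the boundary count: gcd(7,8) + gcd(13,17) + gcd(23,16) + gcd(3,9) = 1+1+1+3 = 6.
Scaling by 5 multiplies the area by 5² = 25 (so the new area is 3375) and multiplies the boundary lattice-point count by 5, giving 30.
By Pick's theorem, the interior count of the dilated polygon is 3375 − 30/2 + 1 = 3361.

3361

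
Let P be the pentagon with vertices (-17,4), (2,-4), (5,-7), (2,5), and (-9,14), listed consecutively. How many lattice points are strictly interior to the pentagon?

186

Using the shoelace formula, 2A = |((-17)·(-4) − 2·4) + (2·(-7) − 5·(-4)) + (5·5 − 2·(-7)) + (2·14 − (-9)·5) + ((-9)·4 − (-17)·14)| = 380, so the area is 190.
The number of boundary lattice points is Σ gcd(|Δx|,|Δy|) = gcd(19,8) + gcd(3,3) + gcd(3,12) + gcd(11,9) + gcd(8,10) = 1+3+3+1+2 = 10.
By Pick's theorem A = I + B/2 − 1, so I = 190 − 10/2 + 1 = 186.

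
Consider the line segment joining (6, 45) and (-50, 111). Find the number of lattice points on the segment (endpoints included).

3

The number of lattice points on a segment between lattice points is gcd(|Δx|,|Δy|) + 1 = gcd(56,66) + 1 = 2 + 1 = 3.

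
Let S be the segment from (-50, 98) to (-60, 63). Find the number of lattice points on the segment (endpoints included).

6

The number of lattice points on a segment between lattice points is gcd(|Δx|,|Δy|) + 1 = gcd(10,35) + 1 = 5 + 1 = 6.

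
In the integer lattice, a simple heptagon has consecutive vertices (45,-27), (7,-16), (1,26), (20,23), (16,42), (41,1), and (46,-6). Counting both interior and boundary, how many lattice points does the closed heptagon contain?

Using the shoelace formula, 2A = |[45·(-16) − 7·(-27)] + [7·26 − 1·(-16)] + [1·23 − 20·26] + [20·42 − 16·23] + [16·1 − 41·42] + [41·(-6) − 46·1] + [46·(-27) − 45·(-6)]| = 3328, so the area is 1664.
Summing gcd(|Δx|,|Δy|) over the edges gives the boundary count: gcd(38,11) + gcd(6,42) + gcd(19,3) + gcd(4,19) + gcd(25,41) + gcd(5,7) + gcd(1,21) = 1+6+1+1+1+1+1 = 12.
Pick's theorem gives I = A − B/2 + 1 = 1664 − 12/2 + 1 = 1659, so the closed region contains I + B = 1659 + 12 = 1671 lattice points.

1671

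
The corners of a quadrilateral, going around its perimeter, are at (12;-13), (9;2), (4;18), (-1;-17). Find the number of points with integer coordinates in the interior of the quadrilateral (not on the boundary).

227

The shoelace formula gives twice the area as |(12·2 − 9·(-13)) + (9·18 − 4·2) + (4·(-17) − (-1)·18) + ((-1)·(-13) − 12·(-17))| = 462, so the area is 231.
The number of boundary lattice points is Σ gcd(|Δx|,|Δy|) = gcd(3,15) + gcd(5,16) + gcd(5,35) + gcd(13,4) = 3+1+5+1 = 10.
By Pick's theorem A = I + B/2 − 1, so I = 231 − 10/2 + 1 = 227.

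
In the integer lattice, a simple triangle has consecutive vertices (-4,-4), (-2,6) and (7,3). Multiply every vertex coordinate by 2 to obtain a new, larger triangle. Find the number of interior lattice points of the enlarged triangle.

By the shoelace formula, twice the signed area is |[(-4)·6 − (-2)·(-4)] + [(-2)·3 − 7·6] + [7·(-4) − (-4)·3]| = 96, so the area is 48.
Summing gcd(|Δx|,|Δy|) over the edges gives the boundary count: gcd(2,10) + gcd(9,3) + gcd(11,7) = 2+3+1 = 6.
Scaling by 2 multiplies the area by 2² = 4 (so the new area is 192) and multiplies the boundary lattice-point count by 2, giving 12.
By Pick's theorem, the interior count of the dilated polygon is 192 − 12/2 + 1 = 187.

187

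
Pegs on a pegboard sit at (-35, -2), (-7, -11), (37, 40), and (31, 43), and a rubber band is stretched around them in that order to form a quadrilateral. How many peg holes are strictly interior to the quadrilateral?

Using the shoelace formula, 2A = |[(-35)·(-11) − (-7)·(-2)] + [(-7)·40 − 37·(-11)] + [37·43 − 31·40] + [31·(-2) − (-35)·43]| = 2292, so the area is 1146.
The number of boundary lattice points is Σ gcd(|Δx|,|Δy|) = gcd(28,9) + gcd(44,51) + gcd(6,3) + gcd(66,45) = 1+1+3+3 = 8.
By Pick's theorem A = I + B/2 − 1, so I = 1146 − 8/2 + 1 = 1143.

1143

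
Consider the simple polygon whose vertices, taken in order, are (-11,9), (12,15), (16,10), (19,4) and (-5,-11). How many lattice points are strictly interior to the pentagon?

433

Using the shoelace formula, 2A = |[(-11)·15 − 12·9] + [12·10 − 16·15] + [16·4 − 19·10] + [19·(-11) − (-5)·4] + [(-5)·9 − (-11)·(-11)]| = 874, so the area is 437.
Along each edge there are gcd(|Δx|,|Δy|)+1 lattice points, so counting each shared vertex once the boundary has gcd(23,6) + gcd(4,5) + gcd(3,6) + gcd(24,15) + gcd(6,20) = 1+1+3+3+2 = 10.
By Pick's theorem A = I + B/2 − 1, so I = 437 − 10/2 + 1 = 433.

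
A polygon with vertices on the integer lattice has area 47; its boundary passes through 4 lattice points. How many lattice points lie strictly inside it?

From Pick's theorem, I = A − B/2 + 1 = 47 − 4/2 + 1 = 46.

46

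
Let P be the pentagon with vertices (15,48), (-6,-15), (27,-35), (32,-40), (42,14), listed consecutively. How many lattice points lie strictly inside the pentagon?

2312

The shoelace formula gives twice the area as |(15·(-15) − (-6)·48) + ((-6)·(-35) − 27·(-15)) + (27·(-40) − 32·(-35)) + (32·14 − 42·(-40)) + (42·48 − 15·14)| = 4652, so the area is 2326.
The number of boundary lattice points is Σ gcd(|Δx|,|Δy|) = gcd(21,63) + gcd(33,20) + gcd(5,5) + gcd(10,54) + gcd(27,34) = 21+1+5+2+1 = 30.
Pick's theorem gives I = A − B/2 + 1 = 2326 − 30/2 + 1 = 2312.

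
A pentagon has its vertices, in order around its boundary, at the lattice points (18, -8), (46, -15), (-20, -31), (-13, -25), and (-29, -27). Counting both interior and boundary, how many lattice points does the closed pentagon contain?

By the shoelace formula, twice the signed area is |(18·(-15) − 46·(-8)) + (46·(-31) − (-20)·(-15)) + ((-20)·(-25) − (-13)·(-31)) + ((-13)·(-27) − (-29)·(-25)) + ((-29)·(-8) − 18·(-27))| = 1187, so the area is 1187/2.
Along each edge there are gcd(|Δx|,|Δy|)+1 lattice points, so counting each shared vertex once the boundary has gcd(28,7) + gcd(66,16) + gcd(7,6) + gcd(16,2) + gcd(47,19) = 7+2+1+2+1 = 13.
Pick's theorem gives I = A − B/2 + 1 = 1187/2 − 13/2 + 1 = 588, so the closed region contains I + B = 588 + 13 = 601 lattice points.

601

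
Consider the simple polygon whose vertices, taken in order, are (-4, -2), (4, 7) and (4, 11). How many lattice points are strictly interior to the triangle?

14

The shoelace formula gives twice the area as |((-4)·7 − 4·(-2)) + (4·11 − 4·7) + (4·(-2) − (-4)·11)| = 32, so the area is 16.
Along each edge there are gcd(|Δx|,|Δy|)+1 lattice points, so counting each shared vertex once the boundary has gcd(8,9) + gcd(0,4) + gcd(8,13) = 1+4+1 = 6.
Pick's theorem gives I = A − B/2 + 1 = 16 − 6/2 + 1 = 14.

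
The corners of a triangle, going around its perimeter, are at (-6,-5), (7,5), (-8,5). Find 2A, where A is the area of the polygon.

150

Using the shoelace formula, 2A = |[(-6)·5 − 7·(-5)] + [7·5 − (-8)·5] + [(-8)·(-5) − (-6)·5]| = 150, so the area is 75.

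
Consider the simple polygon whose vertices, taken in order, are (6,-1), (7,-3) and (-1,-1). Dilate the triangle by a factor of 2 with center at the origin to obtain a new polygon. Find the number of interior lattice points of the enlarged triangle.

The shoelace formula gives twice the area as |[6·(-3) − 7·(-1)] + [7·(-1) − (-1)·(-3)] + [(-1)·(-1) − 6·(-1)]| = 14, so the area is 7.
The number of boundary lattice points is Σ gcd(|Δx|,|Δy|) = gcd(1,2) + gcd(8,2) + gcd(7,0) = 1+2+7 = 10.
Scaling by 2 multiplies the area by 2² = 4 (so the new area is 28) and multiplies the boundary lattice-point count by 2, giving 20.
By Pick's theorem, the interior count of the dilated polygon is 28 − 20/2 + 1 = 19.

19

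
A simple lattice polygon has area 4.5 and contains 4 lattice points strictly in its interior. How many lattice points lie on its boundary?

3

Pick's theorem gives A = I + B/2 − 1, so B = 2(A − I + 1) = 2(4.5 − 4 + 1) = 3.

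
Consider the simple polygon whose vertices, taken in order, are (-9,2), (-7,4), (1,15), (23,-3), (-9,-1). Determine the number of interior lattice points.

The shoelace formula gives twice the area as |[(-9)·4 − (-7)·2] + [(-7)·15 − 1·4] + [1·(-3) − 23·15] + [23·(-1) − (-9)·(-3)] + [(-9)·2 − (-9)·(-1)]| = 556, so the area is 278.
Along each edge there are gcd(|Δx|,|Δy|)+1 lattice points, so counting each shared vertex once the boundary has gcd(2,2) + gcd(8,11) + gcd(22,18) + gcd(32,2) + gcd(0,3) = 2+1+2+2+3 = 10.
Pick's theorem gives I = A − B/2 + 1 = 278 − 10/2 + 1 = 274.

274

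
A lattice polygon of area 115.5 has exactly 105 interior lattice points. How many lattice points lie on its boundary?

Pick's theorem gives A = I + B/2 − 1, so B = 2(A − I + 1) = 2(115.5 − 105 + 1) = 23.

23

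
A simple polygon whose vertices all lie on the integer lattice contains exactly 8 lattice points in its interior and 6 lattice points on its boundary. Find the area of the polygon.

10

Pick's theorem states A = I + B/2 − 1, so A = 8 + 6/2 − 1 = 10.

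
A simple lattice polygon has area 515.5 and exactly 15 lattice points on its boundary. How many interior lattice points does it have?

509

From Pick's theorem, I = A − B/2 + 1 = 515.5 − 15/2 + 1 = 509.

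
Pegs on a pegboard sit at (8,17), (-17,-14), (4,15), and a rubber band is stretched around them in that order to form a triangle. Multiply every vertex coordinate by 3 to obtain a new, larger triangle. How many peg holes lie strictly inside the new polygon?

By the shoelace formula, twice the signed area is |(8·(-14) − (-17)·17) + ((-17)·15 − 4·(-14)) + (4·17 − 8·15)| = 74, so the area is 37.
The number of boundary lattice points is Σ gcd(|Δx|,|Δy|) = gcd(25,31) + gcd(21,29) + gcd(4,2) = 1+1+2 = 4.
Scaling by 3 multiplies the area by 3² = 9 (so the new area is 333) and multiplies the boundary lattice-point count by 3, giving 12.
By Pick's theorem, the interior count of the dilated polygon is 333 − 12/2 + 1 = 328.

328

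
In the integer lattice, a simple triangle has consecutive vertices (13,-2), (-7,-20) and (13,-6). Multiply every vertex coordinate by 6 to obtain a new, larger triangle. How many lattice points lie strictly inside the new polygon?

1417

Using the shoelace formula, 2A = |[13·(-20) − (-7)·(-2)] + [(-7)·(-6) − 13·(-20)] + [13·(-2) − 13·(-6)]| = 80, so the area is 40.
Along each edge there are gcd(|Δx|,|Δy|)+1 lattice points, so counting each shared vertex once the boundary has gcd(20,18) + gcd(20,14) + gcd(0,4) = 2+2+4 = 8.
Scaling by 6 multiplies the area by 6² = 36 (so the new area is 1440) and multiplies the boundary lattice-point count by 6, giving 48.
By Pick's theorem, the interior count of the dilated polygon is 1440 − 48/2 + 1 = 1417.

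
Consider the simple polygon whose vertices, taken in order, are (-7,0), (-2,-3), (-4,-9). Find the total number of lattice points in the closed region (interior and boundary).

The shoelace formula gives twice the area as |((-7)·(-3) − (-2)·0) + ((-2)·(-9) − (-4)·(-3)) + ((-4)·0 − (-7)·(-9))| = 36, so the area is 18.
Along each edge there are gcd(|Δx|,|Δy|)+1 lattice points, so counting each shared vertex once the boundary has gcd(5,3) + gcd(2,6) + gcd(3,9) = 1+2+3 = 6.
Pick's theorem gives I = A − B/2 + 1 = 18 − 6/2 + 1 = 16, so the closed region contains I + B = 16 + 6 = 22 lattice points.

22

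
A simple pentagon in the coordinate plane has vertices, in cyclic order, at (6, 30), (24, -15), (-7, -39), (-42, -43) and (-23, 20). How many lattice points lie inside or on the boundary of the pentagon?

By the shoelace formula, twice the signed area is |(6·(-15) − 24·30) + (24·(-39) − (-7)·(-15)) + ((-7)·(-43) − (-42)·(-39)) + ((-42)·20 − (-23)·(-43)) + ((-23)·30 − 6·20)| = 5827, so the area is 5827/2.
Along each edge there are gcd(|Δx|,|Δy|)+1 lattice points, so counting each shared vertex once the boundary has gcd(18,45) + gcd(31,24) + gcd(35,4) + gcd(19,63) + gcd(29,10) = 9+1+1+1+1 = 13.
Pick's theorem gives I = A − B/2 + 1 = 5827/2 − 13/2 + 1 = 2908, so the closed region contains I + B = 2908 + 13 = 2921 lattice points.

2921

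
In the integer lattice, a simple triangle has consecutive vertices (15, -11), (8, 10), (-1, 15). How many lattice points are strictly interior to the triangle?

The shoelace formula gives twice the area as |[15·10 − 8·(-11)] + [8·15 − (-1)·10] + [(-1)·(-11) − 15·15]| = 154, so the area is 77.
Summing gcd(|Δx|,|Δy|) over the edges gives the boundary count: gcd(7,21) + gcd(9,5) + gcd(16,26) = 7+1+2 = 10.
By Pick's theorem A = I + B/2 − 1, so I = 77 − 10/2 + 1 = 73.

73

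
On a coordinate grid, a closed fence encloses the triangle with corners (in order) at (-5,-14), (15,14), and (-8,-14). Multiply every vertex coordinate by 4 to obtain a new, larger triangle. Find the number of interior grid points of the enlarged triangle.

657

The shoelace formula gives twice the area as |((-5)·14 − 15·(-14)) + (15·(-14) − (-8)·14) + ((-8)·(-14) − (-5)·(-14))| = 84, so the area is 42.
The number of boundary lattice points is Σ gcd(|Δx|,|Δy|) = gcd(20,28) + gcd(23,28) + gcd(3,0) = 4+1+3 = 8.
Scaling by 4 multiplies the area by 4² = 16 (so the new area is 672) and multiplies the boundary lattice-point count by 4, giving 32.
By Pick's theorem, the interior count of the dilated polygon is 672 − 32/2 + 1 = 657.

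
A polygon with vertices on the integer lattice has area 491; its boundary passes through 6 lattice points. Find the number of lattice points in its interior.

489

Pick's theorem A = I + B/2 − 1 rearranges to I = A − B/2 + 1 = 491 − 6/2 + 1 = 489.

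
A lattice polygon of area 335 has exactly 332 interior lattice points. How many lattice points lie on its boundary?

8

Pick's theorem gives A = I + B/2 − 1, so B = 2(A − I + 1) = 2(335 − 332 + 1) = 8.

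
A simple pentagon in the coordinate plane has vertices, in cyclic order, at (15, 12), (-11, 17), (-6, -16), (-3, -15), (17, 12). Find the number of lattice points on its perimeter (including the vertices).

6

The number of boundary lattice points is Σ gcd(|Δx|,|Δy|) = gcd(26,5) + gcd(5,33) + gcd(3,1) + gcd(20,27) + gcd(2,0) = 1+1+1+1+2 = 6.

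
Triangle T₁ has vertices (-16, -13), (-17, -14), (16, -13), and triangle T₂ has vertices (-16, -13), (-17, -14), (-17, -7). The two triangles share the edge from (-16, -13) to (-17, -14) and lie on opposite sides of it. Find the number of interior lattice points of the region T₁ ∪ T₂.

0

The union is the simple quadrilateral with vertices (-16, -13), (16, -13), (-17, -14), (-17, -7) in order.
By the shoelace formula, twice the signed area is |[(-16)·(-13) − 16·(-13)] + [16·(-14) − (-17)·(-13)] + [(-17)·(-7) − (-17)·(-14)] + [(-17)·(-13) − (-16)·(-7)]| = 39, so the area is 39/2.
The number of boundary lattice points is Σ gcd(|Δx|,|Δy|) = gcd(32,0) + gcd(33,1) + gcd(0,7) + gcd(1,6) = 32+1+7+1 = 41.
By Pick's theorem I = A − B/2 + 1 = 39/2 − 41/2 + 1 = 0.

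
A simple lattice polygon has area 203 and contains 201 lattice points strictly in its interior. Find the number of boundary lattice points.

6

Pick's theorem gives A = I + B/2 − 1, so B = 2(A − I + 1) = 2(203 − 201 + 1) = 6.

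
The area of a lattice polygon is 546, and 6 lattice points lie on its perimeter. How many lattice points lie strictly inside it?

From Pick's theorem, I = A − B/2 + 1 = 546 − 6/2 + 1 = 544.

544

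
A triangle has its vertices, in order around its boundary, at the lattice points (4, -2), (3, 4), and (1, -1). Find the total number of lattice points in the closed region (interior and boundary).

11

The shoelace formula gives twice the area as |[4·4 − 3·(-2)] + [3·(-1) − 1·4] + [1·(-2) − 4·(-1)]| = 17, so the area is 17/2.
The number of boundary lattice points is Σ gcd(|Δx|,|Δy|) = gcd(1,6) + gcd(2,5) + gcd(3,1) = 1+1+1 = 3.
Pick's theorem gives I = A − B/2 + 1 = 17/2 − 3/2 + 1 = 8, so the closed region contains I + B = 8 + 3 = 11 lattice points.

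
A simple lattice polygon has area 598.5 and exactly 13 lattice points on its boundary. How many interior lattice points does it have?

593

Pick's theorem A = I + B/2 − 1 rearranges to I = A − B/2 + 1 = 598.5 − 13/2 + 1 = 593.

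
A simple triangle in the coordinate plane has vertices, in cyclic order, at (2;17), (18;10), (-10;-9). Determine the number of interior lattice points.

The shoelace formula gives twice the area as |(2·10 − 18·17) + (18·(-9) − (-10)·10) + ((-10)·17 − 2·(-9))| = 500, so the area is 250.
Summing gcd(|Δx|,|Δy|) over the edges gives the boundary count: gcd(16,7) + gcd(28,19) + gcd(12,26) = 1+1+2 = 4.
By Pick's theorem A = I + B/2 − 1, so I = 250 − 4/2 + 1 = 249.

249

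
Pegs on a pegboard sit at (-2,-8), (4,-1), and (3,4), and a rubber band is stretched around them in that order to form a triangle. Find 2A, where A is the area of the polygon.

The shoelace formula gives twice the area as |((-2)·(-1) − 4·(-8)) + (4·4 − 3·(-1)) + (3·(-8) − (-2)·4)| = 37, so the area is 18.5.

37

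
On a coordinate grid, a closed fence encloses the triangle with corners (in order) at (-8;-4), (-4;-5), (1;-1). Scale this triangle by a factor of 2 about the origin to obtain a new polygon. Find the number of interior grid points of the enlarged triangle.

Using the shoelace formula, 2A = |((-8)·(-5) − (-4)·(-4)) + ((-4)·(-1) − 1·(-5)) + (1·(-4) − (-8)·(-1))| = 21, so the area is 21/2.
The number of boundary lattice points is Σ gcd(|Δx|,|Δy|) = gcd(4,1) + gcd(5,4) + gcd(9,3) = 1+1+3 = 5.
Scaling by 2 multiplies the area by 2² = 4 (so the new area is 42) and multiplies the boundary lattice-point count by 2, giving 10.
By Pick's theorem, the interior count of the dilated polygon is 42 − 10/2 + 1 = 38.

38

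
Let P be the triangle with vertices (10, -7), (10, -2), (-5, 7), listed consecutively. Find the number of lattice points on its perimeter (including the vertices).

Summing gcd(|Δx|,|Δy|) over the edges gives the boundary count: gcd(0,5) + gcd(15,9) + gcd(15,14) = 5+3+1 = 9.

9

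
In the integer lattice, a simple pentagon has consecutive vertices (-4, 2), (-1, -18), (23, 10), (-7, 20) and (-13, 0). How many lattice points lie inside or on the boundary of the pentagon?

Using the shoelace formula, 2A = |[(-4)·(-18) − (-1)·2] + [(-1)·10 − 23·(-18)] + [23·20 − (-7)·10] + [(-7)·0 − (-13)·20] + [(-13)·2 − (-4)·0]| = 1242, so the area is 621.
Along each edge there are gcd(|Δx|,|Δy|)+1 lattice points, so counting each shared vertex once the boundary has gcd(3,20) + gcd(24,28) + gcd(30,10) + gcd(6,20) + gcd(9,2) = 1+4+10+2+1 = 18.
Pick's theorem gives I = A − B/2 + 1 = 621 − 18/2 + 1 = 613, so the closed region contains I + B = 613 + 18 = 631 lattice points.

631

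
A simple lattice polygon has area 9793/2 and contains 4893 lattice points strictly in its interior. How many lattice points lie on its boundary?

9

Pick's theorem gives A = I + B/2 − 1, so B = 2(A − I + 1) = 2(9793/2 − 4893 + 1) = 9.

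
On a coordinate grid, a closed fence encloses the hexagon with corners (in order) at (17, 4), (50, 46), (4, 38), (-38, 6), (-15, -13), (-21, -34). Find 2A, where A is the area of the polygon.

By the shoelace formula, twice the signed area is |[17·46 − 50·4] + [50·38 − 4·46] + [4·6 − (-38)·38] + [(-38)·(-13) − (-15)·6] + [(-15)·(-34) − (-21)·(-13)] + [(-21)·4 − 17·(-34)]| = 5081, so the area is 2540.5.

5081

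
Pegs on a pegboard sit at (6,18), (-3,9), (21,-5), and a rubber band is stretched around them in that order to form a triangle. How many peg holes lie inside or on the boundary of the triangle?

178

By the shoelace formula, twice the signed area is |[6·9 − (-3)·18] + [(-3)·(-5) − 21·9] + [21·18 − 6·(-5)]| = 342, so the area is 171.
The number of boundary lattice points is Σ gcd(|Δx|,|Δy|) = gcd(9,9) + gcd(24,14) + gcd(15,23) = 9+2+1 = 12.
Pick's theorem gives I = A − B/2 + 1 = 171 − 12/2 + 1 = 166, so the closed region contains I + B = 166 + 12 = 178 lattice points.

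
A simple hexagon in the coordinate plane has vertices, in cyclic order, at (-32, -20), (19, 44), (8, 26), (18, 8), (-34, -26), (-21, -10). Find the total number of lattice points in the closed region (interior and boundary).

By the shoelace formula, twice the signed area is |((-32)·44 − 19·(-20)) + (19·26 − 8·44) + (8·8 − 18·26) + (18·(-26) − (-34)·8) + ((-34)·(-10) − (-21)·(-26)) + ((-21)·(-20) − (-32)·(-10))| = 1592, so the area is 796.
The number of boundary lattice points is Σ gcd(|Δx|,|Δy|) = gcd(51,64) + gcd(11,18) + gcd(10,18) + gcd(52,34) + gcd(13,16) + gcd(11,10) = 1+1+2+2+1+1 = 8.
Pick's theorem gives I = A − B/2 + 1 = 796 − 8/2 + 1 = 793, so the closed region contains I + B = 793 + 8 = 801 lattice points.

801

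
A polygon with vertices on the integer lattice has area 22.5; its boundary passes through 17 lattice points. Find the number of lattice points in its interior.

Pick's theorem A = I + B/2 − 1 rearranges to I = A − B/2 + 1 = 22.5 − 17/2 + 1 = 15.

15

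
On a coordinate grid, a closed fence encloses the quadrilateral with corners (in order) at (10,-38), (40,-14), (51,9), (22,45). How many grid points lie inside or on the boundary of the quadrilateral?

1638

Using the shoelace formula, 2A = |[10·(-14) − 40·(-38)] + [40·9 − 51·(-14)] + [51·45 − 22·9] + [22·(-38) − 10·45]| = 3265, so the area is 3265/2.
Summing gcd(|Δx|,|Δy|) over the edges gives the boundary count: gcd(30,24) + gcd(11,23) + gcd(29,36) + gcd(12,83) = 6+1+1+1 = 9.
Pick's theorem gives I = A − B/2 + 1 = 3265/2 − 9/2 + 1 = 1629, so the closed region contains I + B = 1629 + 9 = 1638 lattice points.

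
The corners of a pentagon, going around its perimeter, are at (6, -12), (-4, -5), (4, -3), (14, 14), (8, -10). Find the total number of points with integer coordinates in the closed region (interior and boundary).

125

The shoelace formula gives twice the area as |(6·(-5) − (-4)·(-12)) + ((-4)·(-3) − 4·(-5)) + (4·14 − 14·(-3)) + (14·(-10) − 8·14) + (8·(-12) − 6·(-10))| = 236, so the area is 118.
Summing gcd(|Δx|,|Δy|) over the edges gives the boundary count: gcd(10,7) + gcd(8,2) + gcd(10,17) + gcd(6,24) + gcd(2,2) = 1+2+1+6+2 = 12.
Pick's theorem gives I = A − B/2 + 1 = 118 − 12/2 + 1 = 113, so the closed region contains I + B = 113 + 12 = 125 lattice points.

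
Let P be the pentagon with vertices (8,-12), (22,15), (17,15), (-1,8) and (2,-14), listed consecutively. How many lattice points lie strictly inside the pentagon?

By the shoelace formula, twice the signed area is |[8·15 − 22·(-12)] + [22·15 − 17·15] + [17·8 − (-1)·15] + [(-1)·(-14) − 2·8] + [2·(-12) − 8·(-14)]| = 696, so the area is 348.
Summing gcd(|Δx|,|Δy|) over the edges gives the boundary count: gcd(14,27) + gcd(5,0) + gcd(18,7) + gcd(3,22) + gcd(6,2) = 1+5+1+1+2 = 10.
Pick's theorem gives I = A − B/2 + 1 = 348 − 10/2 + 1 = 344.

344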